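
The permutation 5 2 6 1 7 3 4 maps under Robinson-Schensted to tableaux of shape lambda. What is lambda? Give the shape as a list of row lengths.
[3, 3, 1]

Row-insert each entry into an empty tableau.

After inserting 5: P = [[5]].
After inserting 2: P = [[2], [5]].
After inserting 6: P = [[2, 6], [5]].
After inserting 1: P = [[1, 6], [2], [5]].
After inserting 7: P = [[1, 6, 7], [2], [5]].
After inserting 3: P = [[1, 3, 7], [2, 6], [5]].
After inserting 4: P = [[1, 3, 4], [2, 6, 7], [5]].

The final insertion tableau P = [[1, 3, 4], [2, 6, 7], [5]] has shape [3, 3, 1].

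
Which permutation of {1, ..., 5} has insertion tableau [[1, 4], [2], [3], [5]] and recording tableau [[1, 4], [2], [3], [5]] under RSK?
5 3 2 4 1

Reverse RSK: for i = n, n-1, ..., 1, locate i in Q, remove the corresponding corner cell from P, and reverse-bump its entry up through P; the value ejected from row 1 is w(i).

So w = 5 3 2 4 1.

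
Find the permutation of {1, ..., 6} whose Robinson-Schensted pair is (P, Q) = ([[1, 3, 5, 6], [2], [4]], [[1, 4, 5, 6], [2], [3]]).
4 2 1 3 5 6

Reverse RSK: for i = n, n-1, ..., 1, locate i in Q, remove the corresponding corner cell from P, and reverse-bump its entry up through P; the value ejected from row 1 is w(i).

So w = 4 2 1 3 5 6.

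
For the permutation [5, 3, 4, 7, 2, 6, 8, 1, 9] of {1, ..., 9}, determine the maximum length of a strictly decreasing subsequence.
4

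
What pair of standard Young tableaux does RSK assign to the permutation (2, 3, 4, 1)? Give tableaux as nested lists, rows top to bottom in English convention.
Insert each entry of the permutation into P by Schensted row insertion, recording in Q the position of each new cell.

Insert 2: appended to row 1. P = [[2]], Q = [[1]].
Insert 3: appended to row 1. P = [[2, 3]], Q = [[1, 2]].
Insert 4: appended to row 1. P = [[2, 3, 4]], Q = [[1, 2, 3]].
Insert 1: 1 bumps 2 from row 1; 2 starts row 2. P = [[1, 3, 4], [2]], Q = [[1, 2, 3], [4]].

So P = [[1, 3, 4], [2]], Q = [[1, 2, 3], [4]].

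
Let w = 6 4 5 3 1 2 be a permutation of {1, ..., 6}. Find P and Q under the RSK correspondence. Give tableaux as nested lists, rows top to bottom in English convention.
P = [[1, 2], [3, 5], [4], [6]], Q = [[1, 3], [2, 6], [4], [5]]

Insert each entry of the permutation into P by Schensted row insertion, recording in Q the position of each new cell.

Insert 6: appended to row 1. P = [[6]].
Insert 4: 4 bumps 6 from row 1; 6 starts row 2. P = [[4], [6]].
Insert 5: appended to row 1. P = [[4, 5], [6]].
Insert 3: 3 bumps 4 from row 1; 4 bumps 6 from row 2; 6 starts row 3. P = [[3, 5], [4], [6]].
Insert 1: 1 bumps 3 from row 1; 3 bumps 4 from row 2; 4 bumps 6 from row 3; 6 starts row 4. P = [[1, 5], [3], [4], [6]].
Insert 2: 2 bumps 5 from row 1; 5 appends to row 2. P = [[1, 2], [3, 5], [4], [6]].

So P = [[1, 2], [3, 5], [4], [6]], Q = [[1, 3], [2, 6], [4], [5]].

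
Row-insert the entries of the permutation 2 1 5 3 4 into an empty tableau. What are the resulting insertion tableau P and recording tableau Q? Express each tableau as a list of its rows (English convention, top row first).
P = [[1, 3, 4], [2, 5]], Q = [[1, 3, 5], [2, 4]]

Insert each entry of the permutation into P by Schensted row insertion, recording in Q the position of each new cell.

Insert 2: appended to row 1. P = [[2]], Q = [[1]].
Insert 1: 1 bumps 2 from row 1; 2 starts row 2. P = [[1], [2]], Q = [[1], [2]].
Insert 5: appended to row 1. P = [[1, 5], [2]], Q = [[1, 3], [2]].
Insert 3: 3 bumps 5 from row 1; 5 appends to row 2. P = [[1, 3], [2, 5]], Q = [[1, 3], [2, 4]].
Insert 4: appended to row 1. P = [[1, 3, 4], [2, 5]], Q = [[1, 3, 5], [2, 4]].

So P = [[1, 3, 4], [2, 5]], Q = [[1, 3, 5], [2, 4]].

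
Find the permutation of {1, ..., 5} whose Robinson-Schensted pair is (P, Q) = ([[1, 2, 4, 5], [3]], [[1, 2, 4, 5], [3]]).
Reverse the RSK construction: for i from n down to 1, find the cell of Q containing i, remove the entry at that cell from P, and reverse-bump it up through P; the value ejected from row 1 is w(i).

Step i=5: Q has 5 at row 1, column 4; remove that cell from P, ejecting 5. So w(5) = 5. P is now [[1, 2, 4], [3]].
Step i=4: Q has 4 at row 1, column 3; remove that cell from P, ejecting 4. So w(4) = 4. P is now [[1, 2], [3]].
Step i=3: Q has 3 at row 2, column 1; remove 3 from row 2 of P and reverse-bump: 3 enters row 1 and ejects 2. So w(3) = 2. P is now [[1, 3]].
Step i=2: Q has 2 at row 1, column 2; remove that cell from P, ejecting 3. So w(2) = 3. P is now [[1]].
Step i=1: Q has 1 at row 1, column 1; remove that cell from P, ejecting 1. So w(1) = 1. P is now [].

So w = 1 3 2 4 5.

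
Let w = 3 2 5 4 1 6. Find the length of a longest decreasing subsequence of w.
3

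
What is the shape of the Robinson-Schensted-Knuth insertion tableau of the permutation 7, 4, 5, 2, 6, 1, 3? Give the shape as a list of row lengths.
[3, 2, 1, 1]

Row-insert each entry into an empty tableau.

After inserting 7: P = [[7]].
After inserting 4: P = [[4], [7]].
After inserting 5: P = [[4, 5], [7]].
After inserting 2: P = [[2, 5], [4], [7]].
After inserting 6: P = [[2, 5, 6], [4], [7]].
After inserting 1: P = [[1, 5, 6], [2], [4], [7]].
After inserting 3: P = [[1, 3, 6], [2, 5], [4], [7]].

The final insertion tableau P = [[1, 3, 6], [2, 5], [4], [7]] has shape [3, 2, 1, 1].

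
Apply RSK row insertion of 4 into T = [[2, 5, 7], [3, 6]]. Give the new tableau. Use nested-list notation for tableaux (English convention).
[[2, 4, 7], [3, 5], [6]]

In row 1, 4 replaces 5 (the leftmost entry greater than 4); 5 is bumped to row 2. In row 2, 5 replaces 6 (the leftmost entry greater than 5); 6 is bumped to row 3. 6 starts a new row 3. The new tableau is [[2, 4, 7], [3, 5], [6]].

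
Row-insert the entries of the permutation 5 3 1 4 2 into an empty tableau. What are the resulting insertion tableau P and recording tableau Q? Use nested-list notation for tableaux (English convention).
P = [[1, 2], [3, 4], [5]], Q = [[1, 4], [2, 5], [3]]

Insert each entry of the permutation into P by Schensted row insertion, recording in Q the position of each new cell.

Insert 5: appended to row 1. P = [[5]].
Insert 3: 3 bumps 5 from row 1; 5 starts row 2. P = [[3], [5]].
Insert 1: 1 bumps 3 from row 1; 3 bumps 5 from row 2; 5 starts row 3. P = [[1], [3], [5]].
Insert 4: appended to row 1. P = [[1, 4], [3], [5]].
Insert 2: 2 bumps 4 from row 1; 4 appends to row 2. P = [[1, 2], [3, 4], [5]].

So P = [[1, 2], [3, 4], [5]], Q = [[1, 4], [2, 5], [3]].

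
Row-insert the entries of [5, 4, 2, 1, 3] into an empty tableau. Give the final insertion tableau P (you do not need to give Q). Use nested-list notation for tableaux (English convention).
P = [[1, 3], [2], [4], [5]]

Insert 5: appended to row 1. P = [[5]].
Insert 4: 4 bumps 5 from row 1; 5 starts row 2. P = [[4], [5]].
Insert 2: 2 bumps 4 from row 1; 4 bumps 5 from row 2; 5 starts row 3. P = [[2], [4], [5]].
Insert 1: 1 bumps 2 from row 1; 2 bumps 4 from row 2; 4 bumps 5 from row 3; 5 starts row 4. P = [[1], [2], [4], [5]].
Insert 3: appended to row 1. P = [[1, 3], [2], [4], [5]].

So P = [[1, 3], [2], [4], [5]].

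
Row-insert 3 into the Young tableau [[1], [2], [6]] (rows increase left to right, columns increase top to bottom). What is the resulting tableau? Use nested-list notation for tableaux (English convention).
3 is larger than every entry of row 1, so it is appended to row 1. The new tableau is [[1, 3], [2], [6]].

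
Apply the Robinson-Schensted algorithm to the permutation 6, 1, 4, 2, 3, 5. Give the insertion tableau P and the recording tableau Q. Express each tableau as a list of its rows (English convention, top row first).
Insert each entry of the permutation into P by Schensted row insertion, recording in Q the position of each new cell.

Insert 6: appended to row 1. P = [[6]], Q = [[1]].
Insert 1: 1 bumps 6 from row 1; 6 starts row 2. P = [[1], [6]], Q = [[1], [2]].
Insert 4: appended to row 1. P = [[1, 4], [6]], Q = [[1, 3], [2]].
Insert 2: 2 bumps 4 from row 1; 4 bumps 6 from row 2; 6 starts row 3. P = [[1, 2], [4], [6]], Q = [[1, 3], [2], [4]].
Insert 3: appended to row 1. P = [[1, 2, 3], [4], [6]], Q = [[1, 3, 5], [2], [4]].
Insert 5: appended to row 1. P = [[1, 2, 3, 5], [4], [6]], Q = [[1, 3, 5, 6], [2], [4]].

So P = [[1, 2, 3, 5], [4], [6]], Q = [[1, 3, 5, 6], [2], [4]].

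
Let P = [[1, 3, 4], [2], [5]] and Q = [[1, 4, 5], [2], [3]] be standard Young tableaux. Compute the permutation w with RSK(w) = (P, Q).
Reverse the RSK construction: for i from n down to 1, find the cell of Q containing i, remove the entry at that cell from P, and reverse-bump it up through P; the value ejected from row 1 is w(i).

Step i=5: Q has 5 at row 1, column 3; remove that cell from P, ejecting 4. So w(5) = 4. P is now [[1, 3], [2], [5]].
Step i=4: Q has 4 at row 1, column 2; remove that cell from P, ejecting 3. So w(4) = 3. P is now [[1], [2], [5]].
Step i=3: Q has 3 at row 3, column 1; remove 5 from row 3 of P and reverse-bump: 5 enters row 2 and ejects 2; 2 enters row 1 and ejects 1. So w(3) = 1. P is now [[2], [5]].
Step i=2: Q has 2 at row 2, column 1; remove 5 from row 2 of P and reverse-bump: 5 enters row 1 and ejects 2. So w(2) = 2. P is now [[5]].
Step i=1: Q has 1 at row 1, column 1; remove that cell from P, ejecting 5. So w(1) = 5. P is now [].

So w = 5 2 1 3 4.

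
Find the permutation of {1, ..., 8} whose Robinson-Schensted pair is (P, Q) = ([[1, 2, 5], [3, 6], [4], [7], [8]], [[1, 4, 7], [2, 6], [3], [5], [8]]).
8 7 4 6 1 3 5 2

Reverse RSK: for i = n, n-1, ..., 1, locate i in Q, remove the corresponding corner cell from P, and reverse-bump its entry up through P; the value ejected from row 1 is w(i).

So w = 8 7 4 6 1 3 5 2.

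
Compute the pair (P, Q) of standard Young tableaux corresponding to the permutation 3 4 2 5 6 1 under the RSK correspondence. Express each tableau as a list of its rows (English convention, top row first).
P = [[1, 4, 5, 6], [2], [3]], Q = [[1, 2, 4, 5], [3], [6]]

Insert each entry of the permutation into P by Schensted row insertion, recording in Q the position of each new cell.

Insert 3: appended to row 1. P = [[3]].
Insert 4: appended to row 1. P = [[3, 4]].
Insert 2: 2 bumps 3 from row 1; 3 starts row 2. P = [[2, 4], [3]].
Insert 5: appended to row 1. P = [[2, 4, 5], [3]].
Insert 6: appended to row 1. P = [[2, 4, 5, 6], [3]].
Insert 1: 1 bumps 2 from row 1; 2 bumps 3 from row 2; 3 starts row 3. P = [[1, 4, 5, 6], [2], [3]].

So P = [[1, 4, 5, 6], [2], [3]], Q = [[1, 2, 4, 5], [3], [6]].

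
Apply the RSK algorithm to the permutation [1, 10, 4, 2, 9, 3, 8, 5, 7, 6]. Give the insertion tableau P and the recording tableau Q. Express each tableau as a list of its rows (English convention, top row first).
P = [[1, 2, 3, 5, 6], [4, 7], [8], [9], [10]], Q = [[1, 2, 5, 7, 9], [3, 6], [4], [8], [10]]

Insert each entry of the permutation into P by Schensted row insertion, recording in Q the position of each new cell.

Insert 1: appended to row 1. P = [[1]], Q = [[1]].
Insert 10: appended to row 1. P = [[1, 10]], Q = [[1, 2]].
Insert 4: 4 bumps 10 from row 1; 10 starts row 2. P = [[1, 4], [10]], Q = [[1, 2], [3]].
Insert 2: 2 bumps 4 from row 1; 4 bumps 10 from row 2; 10 starts row 3. P = [[1, 2], [4], [10]], Q = [[1, 2], [3], [4]].
Insert 9: appended to row 1. P = [[1, 2, 9], [4], [10]], Q = [[1, 2, 5], [3], [4]].
Insert 3: 3 bumps 9 from row 1; 9 appends to row 2. P = [[1, 2, 3], [4, 9], [10]], Q = [[1, 2, 5], [3, 6], [4]].
Insert 8: appended to row 1. P = [[1, 2, 3, 8], [4, 9], [10]], Q = [[1, 2, 5, 7], [3, 6], [4]].
Insert 5: 5 bumps 8 from row 1; 8 bumps 9 from row 2; 9 bumps 10 from row 3; 10 starts row 4. P = [[1, 2, 3, 5], [4, 8], [9], [10]], Q = [[1, 2, 5, 7], [3, 6], [4], [8]].
Insert 7: appended to row 1. P = [[1, 2, 3, 5, 7], [4, 8], [9], [10]], Q = [[1, 2, 5, 7, 9], [3, 6], [4], [8]].
Insert 6: 6 bumps 7 from row 1; 7 bumps 8 from row 2; 8 bumps 9 from row 3; 9 bumps 10 from row 4; 10 starts row 5. P = [[1, 2, 3, 5, 6], [4, 7], [8], [9], [10]], Q = [[1, 2, 5, 7, 9], [3, 6], [4], [8], [10]].

So P = [[1, 2, 3, 5, 6], [4, 7], [8], [9], [10]], Q = [[1, 2, 5, 7, 9], [3, 6], [4], [8], [10]].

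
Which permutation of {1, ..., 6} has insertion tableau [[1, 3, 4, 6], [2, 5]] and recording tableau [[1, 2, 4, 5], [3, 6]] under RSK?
2 3 1 5 6 4

Reverse the RSK construction: for i from n down to 1, find the cell of Q containing i, remove the entry at that cell from P, and reverse-bump it up through P; the value ejected from row 1 is w(i).

Step i=6: Q has 6 at row 2, column 2; remove 5 from row 2 of P and reverse-bump: 5 enters row 1 and ejects 4. So w(6) = 4. P is now [[1, 3, 5, 6], [2]].
Step i=5: Q has 5 at row 1, column 4; remove that cell from P, ejecting 6. So w(5) = 6. P is now [[1, 3, 5], [2]].
Step i=4: Q has 4 at row 1, column 3; remove that cell from P, ejecting 5. So w(4) = 5. P is now [[1, 3], [2]].
Step i=3: Q has 3 at row 2, column 1; remove 2 from row 2 of P and reverse-bump: 2 enters row 1 and ejects 1. So w(3) = 1. P is now [[2, 3]].
Step i=2: Q has 2 at row 1, column 2; remove that cell from P, ejecting 3. So w(2) = 3. P is now [[2]].
Step i=1: Q has 1 at row 1, column 1; remove that cell from P, ejecting 2. So w(1) = 2. P is now [].

So w = 2 3 1 5 6 4.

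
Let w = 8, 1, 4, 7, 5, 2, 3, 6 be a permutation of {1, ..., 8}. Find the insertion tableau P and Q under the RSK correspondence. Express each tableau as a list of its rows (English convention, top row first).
P = [[1, 2, 3, 6], [4, 5], [7], [8]], Q = [[1, 3, 4, 8], [2, 7], [5], [6]]

Insert each entry of the permutation into P by Schensted row insertion, recording in Q the position of each new cell.

Insert 8: appended to row 1. P = [[8]], Q = [[1]].
Insert 1: 1 bumps 8 from row 1; 8 starts row 2. P = [[1], [8]], Q = [[1], [2]].
Insert 4: appended to row 1. P = [[1, 4], [8]], Q = [[1, 3], [2]].
Insert 7: appended to row 1. P = [[1, 4, 7], [8]], Q = [[1, 3, 4], [2]].
Insert 5: 5 bumps 7 from row 1; 7 bumps 8 from row 2; 8 starts row 3. P = [[1, 4, 5], [7], [8]], Q = [[1, 3, 4], [2], [5]].
Insert 2: 2 bumps 4 from row 1; 4 bumps 7 from row 2; 7 bumps 8 from row 3; 8 starts row 4. P = [[1, 2, 5], [4], [7], [8]], Q = [[1, 3, 4], [2], [5], [6]].
Insert 3: 3 bumps 5 from row 1; 5 appends to row 2. P = [[1, 2, 3], [4, 5], [7], [8]], Q = [[1, 3, 4], [2, 7], [5], [6]].
Insert 6: appended to row 1. P = [[1, 2, 3, 6], [4, 5], [7], [8]], Q = [[1, 3, 4, 8], [2, 7], [5], [6]].

So P = [[1, 2, 3, 6], [4, 5], [7], [8]], Q = [[1, 3, 4, 8], [2, 7], [5], [6]].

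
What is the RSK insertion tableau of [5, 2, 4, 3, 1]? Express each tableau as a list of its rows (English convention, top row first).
After inserting 5: P = [[5]].
After inserting 2: P = [[2], [5]].
After inserting 4: P = [[2, 4], [5]].
After inserting 3: P = [[2, 3], [4], [5]].
After inserting 1: P = [[1, 3], [2], [4], [5]].

So P = [[1, 3], [2], [4], [5]].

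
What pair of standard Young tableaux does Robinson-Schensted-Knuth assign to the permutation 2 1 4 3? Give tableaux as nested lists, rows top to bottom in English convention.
P = [[1, 3], [2, 4]], Q = [[1, 3], [2, 4]]

Insert each entry of the permutation into P by Schensted row insertion, recording in Q the position of each new cell.

Insert 2: appended to row 1. P = [[2]].
Insert 1: 1 bumps 2 from row 1; 2 starts row 2. P = [[1], [2]].
Insert 4: appended to row 1. P = [[1, 4], [2]].
Insert 3: 3 bumps 4 from row 1; 4 appends to row 2. P = [[1, 3], [2, 4]].

So P = [[1, 3], [2, 4]], Q = [[1, 3], [2, 4]].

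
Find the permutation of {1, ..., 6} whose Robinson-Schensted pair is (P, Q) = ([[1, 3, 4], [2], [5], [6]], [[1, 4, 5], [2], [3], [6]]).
Reverse the RSK construction: for i from n down to 1, find the cell of Q containing i, remove the entry at that cell from P, and reverse-bump it up through P; the value ejected from row 1 is w(i).

Step i=6: Q has 6 at row 4, column 1; remove 6 from row 4 of P and reverse-bump: 6 enters row 3 and ejects 5; 5 enters row 2 and ejects 2; 2 enters row 1 and ejects 1. So w(6) = 1. P is now [[2, 3, 4], [5], [6]].
Step i=5: Q has 5 at row 1, column 3; remove that cell from P, ejecting 4. So w(5) = 4. P is now [[2, 3], [5], [6]].
Step i=4: Q has 4 at row 1, column 2; remove that cell from P, ejecting 3. So w(4) = 3. P is now [[2], [5], [6]].
Step i=3: Q has 3 at row 3, column 1; remove 6 from row 3 of P and reverse-bump: 6 enters row 2 and ejects 5; 5 enters row 1 and ejects 2. So w(3) = 2. P is now [[5], [6]].
Step i=2: Q has 2 at row 2, column 1; remove 6 from row 2 of P and reverse-bump: 6 enters row 1 and ejects 5. So w(2) = 5. P is now [[6]].
Step i=1: Q has 1 at row 1, column 1; remove that cell from P, ejecting 6. So w(1) = 6. P is now [].

So w = 6 5 2 3 4 1.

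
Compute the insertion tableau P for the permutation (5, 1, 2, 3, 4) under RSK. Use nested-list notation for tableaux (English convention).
Insert 5: appended to row 1. P = [[5]].
Insert 1: 1 bumps 5 from row 1; 5 starts row 2. P = [[1], [5]].
Insert 2: appended to row 1. P = [[1, 2], [5]].
Insert 3: appended to row 1. P = [[1, 2, 3], [5]].
Insert 4: appended to row 1. P = [[1, 2, 3, 4], [5]].

So P = [[1, 2, 3, 4], [5]].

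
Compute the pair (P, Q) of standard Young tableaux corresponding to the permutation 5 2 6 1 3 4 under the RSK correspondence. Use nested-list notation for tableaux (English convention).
Insert each entry of the permutation into P by Schensted row insertion, recording in Q the position of each new cell.

Insert 5: appended to row 1. P = [[5]].
Insert 2: 2 bumps 5 from row 1; 5 starts row 2. P = [[2], [5]].
Insert 6: appended to row 1. P = [[2, 6], [5]].
Insert 1: 1 bumps 2 from row 1; 2 bumps 5 from row 2; 5 starts row 3. P = [[1, 6], [2], [5]].
Insert 3: 3 bumps 6 from row 1; 6 appends to row 2. P = [[1, 3], [2, 6], [5]].
Insert 4: appended to row 1. P = [[1, 3, 4], [2, 6], [5]].

So P = [[1, 3, 4], [2, 6], [5]], Q = [[1, 3, 6], [2, 5], [4]].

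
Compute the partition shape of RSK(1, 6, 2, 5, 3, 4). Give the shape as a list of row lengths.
Row-insert each entry into an empty tableau.

After inserting 1: P = [[1]].
After inserting 6: P = [[1, 6]].
After inserting 2: P = [[1, 2], [6]].
After inserting 5: P = [[1, 2, 5], [6]].
After inserting 3: P = [[1, 2, 3], [5], [6]].
After inserting 4: P = [[1, 2, 3, 4], [5], [6]].

The final insertion tableau P = [[1, 2, 3, 4], [5], [6]] has shape [4, 1, 1].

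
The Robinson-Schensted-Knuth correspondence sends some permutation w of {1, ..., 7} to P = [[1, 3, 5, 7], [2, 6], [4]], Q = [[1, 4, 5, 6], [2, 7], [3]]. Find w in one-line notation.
Reverse the RSK construction: for i from n down to 1, find the cell of Q containing i, remove the entry at that cell from P, and reverse-bump it up through P; the value ejected from row 1 is w(i).

Step i=7: Q has 7 at row 2, column 2; remove 6 from row 2 of P and reverse-bump: 6 enters row 1 and ejects 5. So w(7) = 5. P is now [[1, 3, 6, 7], [2], [4]].
Step i=6: Q has 6 at row 1, column 4; remove that cell from P, ejecting 7. So w(6) = 7. P is now [[1, 3, 6], [2], [4]].
Step i=5: Q has 5 at row 1, column 3; remove that cell from P, ejecting 6. So w(5) = 6. P is now [[1, 3], [2], [4]].
Step i=4: Q has 4 at row 1, column 2; remove that cell from P, ejecting 3. So w(4) = 3. P is now [[1], [2], [4]].
Step i=3: Q has 3 at row 3, column 1; remove 4 from row 3 of P and reverse-bump: 4 enters row 2 and ejects 2; 2 enters row 1 and ejects 1. So w(3) = 1. P is now [[2], [4]].
Step i=2: Q has 2 at row 2, column 1; remove 4 from row 2 of P and reverse-bump: 4 enters row 1 and ejects 2. So w(2) = 2. P is now [[4]].
Step i=1: Q has 1 at row 1, column 1; remove that cell from P, ejecting 4. So w(1) = 4. P is now [].

So w = 4 2 1 3 6 7 5.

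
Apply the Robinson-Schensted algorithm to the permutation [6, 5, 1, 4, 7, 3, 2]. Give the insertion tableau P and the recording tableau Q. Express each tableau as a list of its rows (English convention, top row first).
P = [[1, 2, 7], [3], [4], [5], [6]], Q = [[1, 4, 5], [2], [3], [6], [7]]

Insert each entry of the permutation into P by Schensted row insertion, recording in Q the position of each new cell.

Insert 6: appended to row 1. P = [[6]], Q = [[1]].
Insert 5: 5 bumps 6 from row 1; 6 starts row 2. P = [[5], [6]], Q = [[1], [2]].
Insert 1: 1 bumps 5 from row 1; 5 bumps 6 from row 2; 6 starts row 3. P = [[1], [5], [6]], Q = [[1], [2], [3]].
Insert 4: appended to row 1. P = [[1, 4], [5], [6]], Q = [[1, 4], [2], [3]].
Insert 7: appended to row 1. P = [[1, 4, 7], [5], [6]], Q = [[1, 4, 5], [2], [3]].
Insert 3: 3 bumps 4 from row 1; 4 bumps 5 from row 2; 5 bumps 6 from row 3; 6 starts row 4. P = [[1, 3, 7], [4], [5], [6]], Q = [[1, 4, 5], [2], [3], [6]].
Insert 2: 2 bumps 3 from row 1; 3 bumps 4 from row 2; 4 bumps 5 from row 3; 5 bumps 6 from row 4; 6 starts row 5. P = [[1, 2, 7], [3], [4], [5], [6]], Q = [[1, 4, 5], [2], [3], [6], [7]].

So P = [[1, 2, 7], [3], [4], [5], [6]], Q = [[1, 4, 5], [2], [3], [6], [7]].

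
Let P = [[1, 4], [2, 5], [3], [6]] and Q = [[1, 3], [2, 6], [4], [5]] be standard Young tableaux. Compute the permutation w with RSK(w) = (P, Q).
6 3 5 2 1 4

Reverse the RSK construction: for i from n down to 1, find the cell of Q containing i, remove the entry at that cell from P, and reverse-bump it up through P; the value ejected from row 1 is w(i).

Step i=6: Q has 6 at row 2, column 2; remove 5 from row 2 of P and reverse-bump: 5 enters row 1 and ejects 4. So w(6) = 4. P is now [[1, 5], [2], [3], [6]].
Step i=5: Q has 5 at row 4, column 1; remove 6 from row 4 of P and reverse-bump: 6 enters row 3 and ejects 3; 3 enters row 2 and ejects 2; 2 enters row 1 and ejects 1. So w(5) = 1. P is now [[2, 5], [3], [6]].
Step i=4: Q has 4 at row 3, column 1; remove 6 from row 3 of P and reverse-bump: 6 enters row 2 and ejects 3; 3 enters row 1 and ejects 2. So w(4) = 2. P is now [[3, 5], [6]].
Step i=3: Q has 3 at row 1, column 2; remove that cell from P, ejecting 5. So w(3) = 5. P is now [[3], [6]].
Step i=2: Q has 2 at row 2, column 1; remove 6 from row 2 of P and reverse-bump: 6 enters row 1 and ejects 3. So w(2) = 3. P is now [[6]].
Step i=1: Q has 1 at row 1, column 1; remove that cell from P, ejecting 6. So w(1) = 6. P is now [].

So w = 6 3 5 2 1 4.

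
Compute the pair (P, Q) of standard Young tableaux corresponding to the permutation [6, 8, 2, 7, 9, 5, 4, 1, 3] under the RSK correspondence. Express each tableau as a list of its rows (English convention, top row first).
Insert each entry of the permutation into P by Schensted row insertion, recording in Q the position of each new cell.

After inserting 6: P = [[6]].
After inserting 8: P = [[6, 8]].
After inserting 2: P = [[2, 8], [6]].
After inserting 7: P = [[2, 7], [6, 8]].
After inserting 9: P = [[2, 7, 9], [6, 8]].
After inserting 5: P = [[2, 5, 9], [6, 7], [8]].
After inserting 4: P = [[2, 4, 9], [5, 7], [6], [8]].
After inserting 1: P = [[1, 4, 9], [2, 7], [5], [6], [8]].
After inserting 3: P = [[1, 3, 9], [2, 4], [5, 7], [6], [8]].

So P = [[1, 3, 9], [2, 4], [5, 7], [6], [8]], Q = [[1, 2, 5], [3, 4], [6, 9], [7], [8]].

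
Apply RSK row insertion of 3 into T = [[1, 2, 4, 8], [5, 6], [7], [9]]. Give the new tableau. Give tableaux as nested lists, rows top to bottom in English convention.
In row 1, 3 replaces 4 (the leftmost entry greater than 3); 4 is bumped to row 2. In row 2, 4 replaces 5 (the leftmost entry greater than 4); 5 is bumped to row 3. In row 3, 5 replaces 7 (the leftmost entry greater than 5); 7 is bumped to row 4. In row 4, 7 replaces 9 (the leftmost entry greater than 7); 9 is bumped to row 5. 9 starts a new row 5. The new tableau is [[1, 2, 3, 8], [4, 6], [5], [7], [9]].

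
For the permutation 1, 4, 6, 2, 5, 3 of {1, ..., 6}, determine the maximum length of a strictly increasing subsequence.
3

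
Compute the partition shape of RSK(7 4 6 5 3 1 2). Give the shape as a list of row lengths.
[2, 2, 1, 1, 1]

Row-insert each entry into an empty tableau.

After inserting 7: P = [[7]].
After inserting 4: P = [[4], [7]].
After inserting 6: P = [[4, 6], [7]].
After inserting 5: P = [[4, 5], [6], [7]].
After inserting 3: P = [[3, 5], [4], [6], [7]].
After inserting 1: P = [[1, 5], [3], [4], [6], [7]].
After inserting 2: P = [[1, 2], [3, 5], [4], [6], [7]].

The final insertion tableau P = [[1, 2], [3, 5], [4], [6], [7]] has shape [2, 2, 1, 1, 1].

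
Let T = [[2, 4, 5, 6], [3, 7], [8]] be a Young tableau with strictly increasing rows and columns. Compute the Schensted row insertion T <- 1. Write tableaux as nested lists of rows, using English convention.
[[1, 4, 5, 6], [2, 7], [3], [8]]

In row 1, 1 replaces 2 (the leftmost entry greater than 1); 2 is bumped to row 2. In row 2, 2 replaces 3 (the leftmost entry greater than 2); 3 is bumped to row 3. In row 3, 3 replaces 8 (the leftmost entry greater than 3); 8 is bumped to row 4. 8 starts a new row 4. The new tableau is [[1, 4, 5, 6], [2, 7], [3], [8]].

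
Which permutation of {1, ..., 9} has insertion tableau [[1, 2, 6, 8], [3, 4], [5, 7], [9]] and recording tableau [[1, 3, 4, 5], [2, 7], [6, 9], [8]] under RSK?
Reverse RSK: for i = n, n-1, ..., 1, locate i in Q, remove the corresponding corner cell from P, and reverse-bump its entry up through P; the value ejected from row 1 is w(i).

So w = 9 3 5 7 8 4 6 1 2.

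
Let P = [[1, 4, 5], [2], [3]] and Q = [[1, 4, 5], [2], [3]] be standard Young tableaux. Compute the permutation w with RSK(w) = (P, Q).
3 2 1 4 5

Reverse the RSK construction: for i from n down to 1, find the cell of Q containing i, remove the entry at that cell from P, and reverse-bump it up through P; the value ejected from row 1 is w(i).

Step i=5: Q has 5 at row 1, column 3; remove that cell from P, ejecting 5. So w(5) = 5. P is now [[1, 4], [2], [3]].
Step i=4: Q has 4 at row 1, column 2; remove that cell from P, ejecting 4. So w(4) = 4. P is now [[1], [2], [3]].
Step i=3: Q has 3 at row 3, column 1; remove 3 from row 3 of P and reverse-bump: 3 enters row 2 and ejects 2; 2 enters row 1 and ejects 1. So w(3) = 1. P is now [[2], [3]].
Step i=2: Q has 2 at row 2, column 1; remove 3 from row 2 of P and reverse-bump: 3 enters row 1 and ejects 2. So w(2) = 2. P is now [[3]].
Step i=1: Q has 1 at row 1, column 1; remove that cell from P, ejecting 3. So w(1) = 3. P is now [].

So w = 3 2 1 4 5.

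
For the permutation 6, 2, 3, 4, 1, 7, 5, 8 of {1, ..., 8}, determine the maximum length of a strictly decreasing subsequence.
3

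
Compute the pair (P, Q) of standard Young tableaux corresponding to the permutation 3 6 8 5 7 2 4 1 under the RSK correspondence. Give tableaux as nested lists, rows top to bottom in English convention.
P = [[1, 4, 7], [2, 5], [3, 8], [6]], Q = [[1, 2, 3], [4, 5], [6, 7], [8]]

Insert each entry of the permutation into P by Schensted row insertion, recording in Q the position of each new cell.

Insert 3: appended to row 1. P = [[3]].
Insert 6: appended to row 1. P = [[3, 6]].
Insert 8: appended to row 1. P = [[3, 6, 8]].
Insert 5: 5 bumps 6 from row 1; 6 starts row 2. P = [[3, 5, 8], [6]].
Insert 7: 7 bumps 8 from row 1; 8 appends to row 2. P = [[3, 5, 7], [6, 8]].
Insert 2: 2 bumps 3 from row 1; 3 bumps 6 from row 2; 6 starts row 3. P = [[2, 5, 7], [3, 8], [6]].
Insert 4: 4 bumps 5 from row 1; 5 bumps 8 from row 2; 8 appends to row 3. P = [[2, 4, 7], [3, 5], [6, 8]].
Insert 1: 1 bumps 2 from row 1; 2 bumps 3 from row 2; 3 bumps 6 from row 3; 6 starts row 4. P = [[1, 4, 7], [2, 5], [3, 8], [6]].

So P = [[1, 4, 7], [2, 5], [3, 8], [6]], Q = [[1, 2, 3], [4, 5], [6, 7], [8]].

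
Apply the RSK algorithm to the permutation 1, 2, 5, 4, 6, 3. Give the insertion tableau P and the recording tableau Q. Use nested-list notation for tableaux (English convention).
Insert each entry of the permutation into P by Schensted row insertion, recording in Q the position of each new cell.

Insert 1: appended to row 1. P = [[1]], Q = [[1]].
Insert 2: appended to row 1. P = [[1, 2]], Q = [[1, 2]].
Insert 5: appended to row 1. P = [[1, 2, 5]], Q = [[1, 2, 3]].
Insert 4: 4 bumps 5 from row 1; 5 starts row 2. P = [[1, 2, 4], [5]], Q = [[1, 2, 3], [4]].
Insert 6: appended to row 1. P = [[1, 2, 4, 6], [5]], Q = [[1, 2, 3, 5], [4]].
Insert 3: 3 bumps 4 from row 1; 4 bumps 5 from row 2; 5 starts row 3. P = [[1, 2, 3, 6], [4], [5]], Q = [[1, 2, 3, 5], [4], [6]].

So P = [[1, 2, 3, 6], [4], [5]], Q = [[1, 2, 3, 5], [4], [6]].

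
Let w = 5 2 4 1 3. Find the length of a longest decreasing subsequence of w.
3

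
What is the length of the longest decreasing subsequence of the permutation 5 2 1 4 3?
3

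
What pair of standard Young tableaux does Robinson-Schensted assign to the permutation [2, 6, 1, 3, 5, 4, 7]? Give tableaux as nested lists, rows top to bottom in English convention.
Insert each entry of the permutation into P by Schensted row insertion, recording in Q the position of each new cell.

Insert 2: appended to row 1. P = [[2]], Q = [[1]].
Insert 6: appended to row 1. P = [[2, 6]], Q = [[1, 2]].
Insert 1: 1 bumps 2 from row 1; 2 starts row 2. P = [[1, 6], [2]], Q = [[1, 2], [3]].
Insert 3: 3 bumps 6 from row 1; 6 appends to row 2. P = [[1, 3], [2, 6]], Q = [[1, 2], [3, 4]].
Insert 5: appended to row 1. P = [[1, 3, 5], [2, 6]], Q = [[1, 2, 5], [3, 4]].
Insert 4: 4 bumps 5 from row 1; 5 bumps 6 from row 2; 6 starts row 3. P = [[1, 3, 4], [2, 5], [6]], Q = [[1, 2, 5], [3, 4], [6]].
Insert 7: appended to row 1. P = [[1, 3, 4, 7], [2, 5], [6]], Q = [[1, 2, 5, 7], [3, 4], [6]].

So P = [[1, 3, 4, 7], [2, 5], [6]], Q = [[1, 2, 5, 7], [3, 4], [6]].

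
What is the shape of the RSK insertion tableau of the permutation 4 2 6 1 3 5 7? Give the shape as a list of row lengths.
Row-insert each entry into an empty tableau.

After inserting 4: P = [[4]].
After inserting 2: P = [[2], [4]].
After inserting 6: P = [[2, 6], [4]].
After inserting 1: P = [[1, 6], [2], [4]].
After inserting 3: P = [[1, 3], [2, 6], [4]].
After inserting 5: P = [[1, 3, 5], [2, 6], [4]].
After inserting 7: P = [[1, 3, 5, 7], [2, 6], [4]].

The final insertion tableau P = [[1, 3, 5, 7], [2, 6], [4]] has shape [4, 2, 1].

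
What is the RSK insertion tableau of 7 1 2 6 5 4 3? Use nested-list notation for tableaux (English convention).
Insert 7: appended to row 1. P = [[7]].
Insert 1: 1 bumps 7 from row 1; 7 starts row 2. P = [[1], [7]].
Insert 2: appended to row 1. P = [[1, 2], [7]].
Insert 6: appended to row 1. P = [[1, 2, 6], [7]].
Insert 5: 5 bumps 6 from row 1; 6 bumps 7 from row 2; 7 starts row 3. P = [[1, 2, 5], [6], [7]].
Insert 4: 4 bumps 5 from row 1; 5 bumps 6 from row 2; 6 bumps 7 from row 3; 7 starts row 4. P = [[1, 2, 4], [5], [6], [7]].
Insert 3: 3 bumps 4 from row 1; 4 bumps 5 from row 2; 5 bumps 6 from row 3; 6 bumps 7 from row 4; 7 starts row 5. P = [[1, 2, 3], [4], [5], [6], [7]].

So P = [[1, 2, 3], [4], [5], [6], [7]].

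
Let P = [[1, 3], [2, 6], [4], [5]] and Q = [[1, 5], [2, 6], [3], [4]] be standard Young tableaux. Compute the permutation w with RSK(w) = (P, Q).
5 4 2 1 6 3

Reverse RSK: for i = n, n-1, ..., 1, locate i in Q, remove the corresponding corner cell from P, and reverse-bump its entry up through P; the value ejected from row 1 is w(i).

So w = 5 4 2 1 6 3.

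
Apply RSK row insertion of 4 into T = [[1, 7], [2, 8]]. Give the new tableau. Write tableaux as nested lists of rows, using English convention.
[[1, 4], [2, 7], [8]]

In row 1, 4 replaces 7 (the leftmost entry greater than 4); 7 is bumped to row 2. In row 2, 7 replaces 8 (the leftmost entry greater than 7); 8 is bumped to row 3. 8 starts a new row 3. The new tableau is [[1, 4], [2, 7], [8]].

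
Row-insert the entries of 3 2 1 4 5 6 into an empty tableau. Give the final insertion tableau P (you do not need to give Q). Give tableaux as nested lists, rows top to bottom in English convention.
P = [[1, 4, 5, 6], [2], [3]]

Insert 3: appended to row 1. P = [[3]].
Insert 2: 2 bumps 3 from row 1; 3 starts row 2. P = [[2], [3]].
Insert 1: 1 bumps 2 from row 1; 2 bumps 3 from row 2; 3 starts row 3. P = [[1], [2], [3]].
Insert 4: appended to row 1. P = [[1, 4], [2], [3]].
Insert 5: appended to row 1. P = [[1, 4, 5], [2], [3]].
Insert 6: appended to row 1. P = [[1, 4, 5, 6], [2], [3]].

So P = [[1, 4, 5, 6], [2], [3]].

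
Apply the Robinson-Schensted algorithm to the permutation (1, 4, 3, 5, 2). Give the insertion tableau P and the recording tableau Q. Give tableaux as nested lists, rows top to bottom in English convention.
P = [[1, 2, 5], [3], [4]], Q = [[1, 2, 4], [3], [5]]

Insert each entry of the permutation into P by Schensted row insertion, recording in Q the position of each new cell.

Insert 1: appended to row 1. P = [[1]], Q = [[1]].
Insert 4: appended to row 1. P = [[1, 4]], Q = [[1, 2]].
Insert 3: 3 bumps 4 from row 1; 4 starts row 2. P = [[1, 3], [4]], Q = [[1, 2], [3]].
Insert 5: appended to row 1. P = [[1, 3, 5], [4]], Q = [[1, 2, 4], [3]].
Insert 2: 2 bumps 3 from row 1; 3 bumps 4 from row 2; 4 starts row 3. P = [[1, 2, 5], [3], [4]], Q = [[1, 2, 4], [3], [5]].

So P = [[1, 2, 5], [3], [4]], Q = [[1, 2, 4], [3], [5]].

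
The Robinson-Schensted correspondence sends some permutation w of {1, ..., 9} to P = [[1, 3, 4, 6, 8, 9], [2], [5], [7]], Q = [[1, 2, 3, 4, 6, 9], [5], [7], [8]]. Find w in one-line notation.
2 3 5 7 6 8 4 1 9

Reverse the RSK construction: for i from n down to 1, find the cell of Q containing i, remove the entry at that cell from P, and reverse-bump it up through P; the value ejected from row 1 is w(i).

Step i=9: Q has 9 at row 1, column 6; remove that cell from P, ejecting 9. So w(9) = 9. P is now [[1, 3, 4, 6, 8], [2], [5], [7]].
Step i=8: Q has 8 at row 4, column 1; remove 7 from row 4 of P and reverse-bump: 7 enters row 3 and ejects 5; 5 enters row 2 and ejects 2; 2 enters row 1 and ejects 1. So w(8) = 1. P is now [[2, 3, 4, 6, 8], [5], [7]].
Step i=7: Q has 7 at row 3, column 1; remove 7 from row 3 of P and reverse-bump: 7 enters row 2 and ejects 5; 5 enters row 1 and ejects 4. So w(7) = 4. P is now [[2, 3, 5, 6, 8], [7]].
Step i=6: Q has 6 at row 1, column 5; remove that cell from P, ejecting 8. So w(6) = 8. P is now [[2, 3, 5, 6], [7]].
Step i=5: Q has 5 at row 2, column 1; remove 7 from row 2 of P and reverse-bump: 7 enters row 1 and ejects 6. So w(5) = 6. P is now [[2, 3, 5, 7]].
Step i=4: Q has 4 at row 1, column 4; remove that cell from P, ejecting 7. So w(4) = 7. P is now [[2, 3, 5]].
Step i=3: Q has 3 at row 1, column 3; remove that cell from P, ejecting 5. So w(3) = 5. P is now [[2, 3]].
Step i=2: Q has 2 at row 1, column 2; remove that cell from P, ejecting 3. So w(2) = 3. P is now [[2]].
Step i=1: Q has 1 at row 1, column 1; remove that cell from P, ejecting 2. So w(1) = 2. P is now [].

So w = 2 3 5 7 6 8 4 1 9.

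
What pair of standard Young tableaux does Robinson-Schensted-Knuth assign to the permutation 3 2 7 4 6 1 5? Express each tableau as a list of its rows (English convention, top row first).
Insert each entry of the permutation into P by Schensted row insertion, recording in Q the position of each new cell.

After inserting 3: P = [[3]].
After inserting 2: P = [[2], [3]].
After inserting 7: P = [[2, 7], [3]].
After inserting 4: P = [[2, 4], [3, 7]].
After inserting 6: P = [[2, 4, 6], [3, 7]].
After inserting 1: P = [[1, 4, 6], [2, 7], [3]].
After inserting 5: P = [[1, 4, 5], [2, 6], [3, 7]].

So P = [[1, 4, 5], [2, 6], [3, 7]], Q = [[1, 3, 5], [2, 4], [6, 7]].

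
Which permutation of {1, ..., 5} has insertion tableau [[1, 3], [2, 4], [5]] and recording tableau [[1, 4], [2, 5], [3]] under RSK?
5 2 1 4 3

Reverse the RSK construction: for i from n down to 1, find the cell of Q containing i, remove the entry at that cell from P, and reverse-bump it up through P; the value ejected from row 1 is w(i).

Step i=5: Q has 5 at row 2, column 2; remove 4 from row 2 of P and reverse-bump: 4 enters row 1 and ejects 3. So w(5) = 3. P is now [[1, 4], [2], [5]].
Step i=4: Q has 4 at row 1, column 2; remove that cell from P, ejecting 4. So w(4) = 4. P is now [[1], [2], [5]].
Step i=3: Q has 3 at row 3, column 1; remove 5 from row 3 of P and reverse-bump: 5 enters row 2 and ejects 2; 2 enters row 1 and ejects 1. So w(3) = 1. P is now [[2], [5]].
Step i=2: Q has 2 at row 2, column 1; remove 5 from row 2 of P and reverse-bump: 5 enters row 1 and ejects 2. So w(2) = 2. P is now [[5]].
Step i=1: Q has 1 at row 1, column 1; remove that cell from P, ejecting 5. So w(1) = 5. P is now [].

So w = 5 2 1 4 3.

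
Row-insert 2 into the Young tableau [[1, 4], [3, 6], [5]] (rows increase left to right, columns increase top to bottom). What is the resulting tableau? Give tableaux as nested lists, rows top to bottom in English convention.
[[1, 2], [3, 4], [5, 6]]

In row 1, 2 replaces 4 (the leftmost entry greater than 2); 4 is bumped to row 2. In row 2, 4 replaces 6 (the leftmost entry greater than 4); 6 is bumped to row 3. 6 is appended to row 3. The new tableau is [[1, 2], [3, 4], [5, 6]].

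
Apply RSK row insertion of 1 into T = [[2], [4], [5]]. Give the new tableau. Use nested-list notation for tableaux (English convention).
In row 1, 1 replaces 2 (the leftmost entry greater than 1); 2 is bumped to row 2. In row 2, 2 replaces 4 (the leftmost entry greater than 2); 4 is bumped to row 3. In row 3, 4 replaces 5 (the leftmost entry greater than 4); 5 is bumped to row 4. 5 starts a new row 4. The new tableau is [[1], [2], [4], [5]].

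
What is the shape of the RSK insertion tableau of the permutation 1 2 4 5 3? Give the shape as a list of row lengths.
[4, 1]

Row-insert each entry into an empty tableau.

After inserting 1: P = [[1]].
After inserting 2: P = [[1, 2]].
After inserting 4: P = [[1, 2, 4]].
After inserting 5: P = [[1, 2, 4, 5]].
After inserting 3: P = [[1, 2, 3, 5], [4]].

The final insertion tableau P = [[1, 2, 3, 5], [4]] has shape [4, 1].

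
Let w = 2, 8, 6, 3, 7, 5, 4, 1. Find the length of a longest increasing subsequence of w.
3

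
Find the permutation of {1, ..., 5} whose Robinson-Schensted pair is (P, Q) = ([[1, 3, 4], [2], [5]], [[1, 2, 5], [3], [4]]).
Reverse the RSK construction: for i from n down to 1, find the cell of Q containing i, remove the entry at that cell from P, and reverse-bump it up through P; the value ejected from row 1 is w(i).

Step i=5: Q has 5 at row 1, column 3; remove that cell from P, ejecting 4. So w(5) = 4. P is now [[1, 3], [2], [5]].
Step i=4: Q has 4 at row 3, column 1; remove 5 from row 3 of P and reverse-bump: 5 enters row 2 and ejects 2; 2 enters row 1 and ejects 1. So w(4) = 1. P is now [[2, 3], [5]].
Step i=3: Q has 3 at row 2, column 1; remove 5 from row 2 of P and reverse-bump: 5 enters row 1 and ejects 3. So w(3) = 3. P is now [[2, 5]].
Step i=2: Q has 2 at row 1, column 2; remove that cell from P, ejecting 5. So w(2) = 5. P is now [[2]].
Step i=1: Q has 1 at row 1, column 1; remove that cell from P, ejecting 2. So w(1) = 2. P is now [].

So w = 2 5 3 1 4.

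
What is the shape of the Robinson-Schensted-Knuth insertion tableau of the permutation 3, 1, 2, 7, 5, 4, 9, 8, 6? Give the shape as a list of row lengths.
[4, 3, 2]

Row-insert each entry into an empty tableau.

After inserting 3: P = [[3]].
After inserting 1: P = [[1], [3]].
After inserting 2: P = [[1, 2], [3]].
After inserting 7: P = [[1, 2, 7], [3]].
After inserting 5: P = [[1, 2, 5], [3, 7]].
After inserting 4: P = [[1, 2, 4], [3, 5], [7]].
After inserting 9: P = [[1, 2, 4, 9], [3, 5], [7]].
After inserting 8: P = [[1, 2, 4, 8], [3, 5, 9], [7]].
After inserting 6: P = [[1, 2, 4, 6], [3, 5, 8], [7, 9]].

The final insertion tableau P = [[1, 2, 4, 6], [3, 5, 8], [7, 9]] has shape [4, 3, 2].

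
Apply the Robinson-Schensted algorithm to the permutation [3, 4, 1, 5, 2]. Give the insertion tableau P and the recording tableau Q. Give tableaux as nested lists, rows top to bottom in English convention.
P = [[1, 2, 5], [3, 4]], Q = [[1, 2, 4], [3, 5]]

Insert each entry of the permutation into P by Schensted row insertion, recording in Q the position of each new cell.

Insert 3: appended to row 1. P = [[3]].
Insert 4: appended to row 1. P = [[3, 4]].
Insert 1: 1 bumps 3 from row 1; 3 starts row 2. P = [[1, 4], [3]].
Insert 5: appended to row 1. P = [[1, 4, 5], [3]].
Insert 2: 2 bumps 4 from row 1; 4 appends to row 2. P = [[1, 2, 5], [3, 4]].

So P = [[1, 2, 5], [3, 4]], Q = [[1, 2, 4], [3, 5]].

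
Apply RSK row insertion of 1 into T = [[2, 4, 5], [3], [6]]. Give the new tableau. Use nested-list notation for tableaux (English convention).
[[1, 4, 5], [2], [3], [6]]

In row 1, 1 replaces 2 (the leftmost entry greater than 1); 2 is bumped to row 2. In row 2, 2 replaces 3 (the leftmost entry greater than 2); 3 is bumped to row 3. In row 3, 3 replaces 6 (the leftmost entry greater than 3); 6 is bumped to row 4. 6 starts a new row 4. The new tableau is [[1, 4, 5], [2], [3], [6]].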